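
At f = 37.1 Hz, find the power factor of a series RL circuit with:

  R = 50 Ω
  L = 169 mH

Step 1 — Angular frequency: ω = 2π·f = 2π·37.1 = 233.1 rad/s.
Step 2 — Component impedances:
  R: Z = R = 50 Ω
  L: Z = jωL = j·233.1·0.169 = 0 + j39.39 Ω
Step 3 — Series combination: Z_total = R + L = 50 + j39.39 Ω = 63.66∠38.2° Ω.
Step 4 — Power factor: PF = cos(φ) = Re(Z)/|Z| = 50/63.655 = 0.7855.
Step 5 — Type: Im(Z) = 39.39 ⇒ lagging (phase φ = 38.2°).

PF = 0.7855 (lagging, φ = 38.2°)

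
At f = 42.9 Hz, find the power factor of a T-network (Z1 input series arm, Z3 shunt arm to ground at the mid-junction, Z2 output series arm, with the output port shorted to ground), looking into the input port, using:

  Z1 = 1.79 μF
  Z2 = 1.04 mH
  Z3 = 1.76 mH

Step 1 — Angular frequency: ω = 2π·f = 2π·42.9 = 269.5 rad/s.
Step 2 — Component impedances:
  Z1: Z = 1/(jωC) = -j/(ω·C) = 0 - j2073 Ω
  Z2: Z = jωL = j·269.5·0.00104 = 0 + j0.2803 Ω
  Z3: Z = jωL = j·269.5·0.00176 = 0 + j0.4744 Ω
Step 3 — With the output port shorted to ground, the output series arm Z2 runs from the junction to ground; the shunt arm Z3 also runs from the junction to ground. They appear in parallel: Z3 || Z2 = 0 + j0.1762 Ω.
Step 4 — Series with input arm Z1: Z_in = Z1 + (Z3 || Z2) = 0 - j2072 Ω = 2072∠-90.0° Ω.
Step 5 — Power factor: PF = cos(φ) = Re(Z)/|Z| = 0/2072 = 0.
Step 6 — Type: Im(Z) = -2072 ⇒ leading (phase φ = -90.0°).

PF = 0 (leading, φ = -90.0°)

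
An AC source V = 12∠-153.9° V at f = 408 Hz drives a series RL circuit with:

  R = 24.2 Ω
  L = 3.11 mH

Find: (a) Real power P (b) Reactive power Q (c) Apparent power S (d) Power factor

Step 1 — Angular frequency: ω = 2π·f = 2π·408 = 2564 rad/s.
Step 2 — Component impedances:
  R: Z = R = 24.2 Ω
  L: Z = jωL = j·2564·0.00311 = 0 + j7.973 Ω
Step 3 — Series combination: Z_total = R + L = 24.2 + j7.973 Ω = 25.48∠18.2° Ω.
Step 4 — Source phasor: V = 12∠-153.9° V = -10.78 - j5.279 V.
Step 5 — Current: I = V / Z = -0.4665 - j0.06445 A = 0.471∠-172.1° A.
Step 6 — Complex power: S = V·I* = 5.368 + j1.768 VA.
Step 7 — Real power: P = Re(S) = 5.368 W.
Step 8 — Reactive power: Q = Im(S) = 1.768 VAR.
Step 9 — Apparent power: |S| = 5.652 VA.
Step 10 — Power factor: PF = P/|S| = 0.9498 (lagging).

(a) P = 5.368 W  (b) Q = 1.768 VAR  (c) S = 5.652 VA  (d) PF = 0.9498 (lagging)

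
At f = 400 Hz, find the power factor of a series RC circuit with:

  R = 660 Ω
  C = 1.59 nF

Step 1 — Angular frequency: ω = 2π·f = 2π·400 = 2513 rad/s.
Step 2 — Component impedances:
  R: Z = R = 660 Ω
  C: Z = 1/(jωC) = -j/(ω·C) = 0 - j2.502e+05 Ω
Step 3 — Series combination: Z_total = R + C = 660 - j2.502e+05 Ω = 2.502e+05∠-89.8° Ω.
Step 4 — Power factor: PF = cos(φ) = Re(Z)/|Z| = 660/2.5024e+05 = 0.002637.
Step 5 — Type: Im(Z) = -2.502e+05 ⇒ leading (phase φ = -89.8°).

PF = 0.002637 (leading, φ = -89.8°)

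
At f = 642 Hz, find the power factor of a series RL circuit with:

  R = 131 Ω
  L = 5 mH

Step 1 — Angular frequency: ω = 2π·f = 2π·642 = 4034 rad/s.
Step 2 — Component impedances:
  R: Z = R = 131 Ω
  L: Z = jωL = j·4034·0.005 = 0 + j20.17 Ω
Step 3 — Series combination: Z_total = R + L = 131 + j20.17 Ω = 132.5∠8.8° Ω.
Step 4 — Power factor: PF = cos(φ) = Re(Z)/|Z| = 131/132.54 = 0.9884.
Step 5 — Type: Im(Z) = 20.17 ⇒ lagging (phase φ = 8.8°).

PF = 0.9884 (lagging, φ = 8.8°)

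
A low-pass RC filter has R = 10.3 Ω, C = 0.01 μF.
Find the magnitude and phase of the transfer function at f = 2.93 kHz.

Step 1 — Angular frequency: ω = 2π·2930 = 1.841e+04 rad/s.
Step 2 — Transfer function: H(jω) = 1/(1 + jωRC).
Step 3 — Denominator: 1 + jωRC = 1 + j·1.841e+04·10.3·1e-08 = 1 + j0.001896.
Step 4 — H = 1 - j0.001896.
Step 5 — Magnitude: |H| = 1 (-0.0 dB); phase: φ = -0.1°.

|H| = 1 (-0.0 dB), φ = -0.1°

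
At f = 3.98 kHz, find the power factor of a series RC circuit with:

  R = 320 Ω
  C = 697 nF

Step 1 — Angular frequency: ω = 2π·f = 2π·3980 = 2.501e+04 rad/s.
Step 2 — Component impedances:
  R: Z = R = 320 Ω
  C: Z = 1/(jωC) = -j/(ω·C) = 0 - j57.37 Ω
Step 3 — Series combination: Z_total = R + C = 320 - j57.37 Ω = 325.1∠-10.2° Ω.
Step 4 — Power factor: PF = cos(φ) = Re(Z)/|Z| = 320/325.1 = 0.9843.
Step 5 — Type: Im(Z) = -57.37 ⇒ leading (phase φ = -10.2°).

PF = 0.9843 (leading, φ = -10.2°)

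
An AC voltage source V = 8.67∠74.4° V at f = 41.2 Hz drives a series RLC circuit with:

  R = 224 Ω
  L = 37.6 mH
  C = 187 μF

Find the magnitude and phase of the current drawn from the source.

Step 1 — Angular frequency: ω = 2π·f = 2π·41.2 = 258.9 rad/s.
Step 2 — Component impedances:
  R: Z = R = 224 Ω
  L: Z = jωL = j·258.9·0.0376 = 0 + j9.733 Ω
  C: Z = 1/(jωC) = -j/(ω·C) = 0 - j20.66 Ω
Step 3 — Series combination: Z_total = R + L + C = 224 - j10.92 Ω = 224.3∠-2.8° Ω.
Step 4 — Source phasor: V = 8.67∠74.4° V = 2.332 + j8.351 V.
Step 5 — Ohm's law: I = V / Z_total = (2.332 + j8.351) / (224 - j10.92) = 0.00857 + j0.0377 A.
Step 6 — Convert to polar: |I| = 0.03866 A, ∠I = 77.2°.

I = 0.03866∠77.2° A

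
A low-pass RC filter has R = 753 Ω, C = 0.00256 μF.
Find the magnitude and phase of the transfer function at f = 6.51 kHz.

Step 1 — Angular frequency: ω = 2π·6510 = 4.09e+04 rad/s.
Step 2 — Transfer function: H(jω) = 1/(1 + jωRC).
Step 3 — Denominator: 1 + jωRC = 1 + j·4.09e+04·753·2.56e-09 = 1 + j0.07885.
Step 4 — H = 0.9938 - j0.07836.
Step 5 — Magnitude: |H| = 0.9969 (-0.0 dB); phase: φ = -4.5°.

|H| = 0.9969 (-0.0 dB), φ = -4.5°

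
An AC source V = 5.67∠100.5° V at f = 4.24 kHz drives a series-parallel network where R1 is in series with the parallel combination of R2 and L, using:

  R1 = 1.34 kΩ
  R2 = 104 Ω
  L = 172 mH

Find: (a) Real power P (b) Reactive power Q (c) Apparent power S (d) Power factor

Step 1 — Angular frequency: ω = 2π·f = 2π·4240 = 2.664e+04 rad/s.
Step 2 — Component impedances:
  R1: Z = R = 1340 Ω
  R2: Z = R = 104 Ω
  L: Z = jωL = j·2.664e+04·0.172 = 0 + j4582 Ω
Step 3 — Parallel branch: R2 || L = 1/(1/R2 + 1/L) = 103.9 + j2.359 Ω.
Step 4 — Series with R1: Z_total = R1 + (R2 || L) = 1444 + j2.359 Ω = 1444∠0.1° Ω.
Step 5 — Source phasor: V = 5.67∠100.5° V = -1.033 + j5.575 V.
Step 6 — Current: I = V / Z = -0.0007093 + j0.003862 A = 0.003927∠100.4° A.
Step 7 — Complex power: S = V·I* = 0.02226 + j3.638e-05 VA.
Step 8 — Real power: P = Re(S) = 0.02226 W.
Step 9 — Reactive power: Q = Im(S) = 3.638e-05 VAR.
Step 10 — Apparent power: |S| = 0.02226 VA.
Step 11 — Power factor: PF = P/|S| = 1 (lagging).

(a) P = 0.02226 W  (b) Q = 3.638e-05 VAR  (c) S = 0.02226 VA  (d) PF = 1 (lagging)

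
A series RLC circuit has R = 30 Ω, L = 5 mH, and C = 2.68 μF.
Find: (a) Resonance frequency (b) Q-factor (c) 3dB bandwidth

Step 1 — Resonance: ω₀ = 1/√(LC) = 1/√(0.005·2.68e-06) = 8639 rad/s.
Step 2 — f₀ = ω₀/(2π) = 1375 Hz.
Step 3 — Series Q: Q = ω₀L/R = 8639·0.005/30 = 1.44.
Step 4 — Bandwidth: Δω = ω₀/Q = 6000 rad/s; BW = Δω/(2π) = 954.9 Hz.

(a) f₀ = 1375 Hz  (b) Q = 1.44  (c) BW = 954.9 Hz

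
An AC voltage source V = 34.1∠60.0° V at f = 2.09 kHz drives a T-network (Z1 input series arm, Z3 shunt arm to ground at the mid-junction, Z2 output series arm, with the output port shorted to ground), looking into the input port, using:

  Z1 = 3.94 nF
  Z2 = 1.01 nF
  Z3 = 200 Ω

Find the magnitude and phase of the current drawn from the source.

Step 1 — Angular frequency: ω = 2π·f = 2π·2090 = 1.313e+04 rad/s.
Step 2 — Component impedances:
  Z1: Z = 1/(jωC) = -j/(ω·C) = 0 - j1.933e+04 Ω
  Z2: Z = 1/(jωC) = -j/(ω·C) = 0 - j7.54e+04 Ω
  Z3: Z = R = 200 Ω
Step 3 — With the output port shorted to ground, the output series arm Z2 runs from the junction to ground; the shunt arm Z3 also runs from the junction to ground. They appear in parallel: Z3 || Z2 = 200 - j0.5305 Ω.
Step 4 — Series with input arm Z1: Z_in = Z1 + (Z3 || Z2) = 200 - j1.933e+04 Ω = 1.933e+04∠-89.4° Ω.
Step 5 — Source phasor: V = 34.1∠60.0° V = 17.05 + j29.53 V.
Step 6 — Ohm's law: I = V / Z_total = (17.05 + j29.53) / (200 - j1.933e+04) = -0.001519 + j0.0008978 A.
Step 7 — Convert to polar: |I| = 0.001764 A, ∠I = 149.4°.

I = 0.001764∠149.4° A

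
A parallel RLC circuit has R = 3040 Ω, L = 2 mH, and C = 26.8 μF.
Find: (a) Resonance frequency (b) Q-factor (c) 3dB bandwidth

Step 1 — Resonance: ω₀ = 1/√(LC) = 1/√(0.002·2.68e-05) = 4319 rad/s.
Step 2 — f₀ = ω₀/(2π) = 687.4 Hz.
Step 3 — Parallel Q: Q = R/(ω₀L) = 3040/(4319·0.002) = 351.9.
Step 4 — Bandwidth: Δω = ω₀/Q = 12.27 rad/s; BW = Δω/(2π) = 1.953 Hz.

(a) f₀ = 687.4 Hz  (b) Q = 351.9  (c) BW = 1.953 Hz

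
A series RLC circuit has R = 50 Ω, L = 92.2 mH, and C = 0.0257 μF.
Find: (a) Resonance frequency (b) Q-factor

Step 1 — Resonance condition Im(Z)=0 gives ω₀ = 1/√(LC).
Step 2 — ω₀ = 1/√(0.0922·2.57e-08) = 2.054e+04 rad/s.
Step 3 — f₀ = ω₀/(2π) = 3270 Hz.
Step 4 — Series Q: Q = ω₀L/R = 2.054e+04·0.0922/50 = 37.88.

(a) f₀ = 3270 Hz  (b) Q = 37.88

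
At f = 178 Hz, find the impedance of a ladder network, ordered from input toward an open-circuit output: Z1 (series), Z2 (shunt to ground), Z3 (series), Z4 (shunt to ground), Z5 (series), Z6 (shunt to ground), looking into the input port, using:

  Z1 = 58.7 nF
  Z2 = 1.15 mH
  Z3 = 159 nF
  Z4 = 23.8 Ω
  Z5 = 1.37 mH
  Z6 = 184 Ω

Step 1 — Angular frequency: ω = 2π·f = 2π·178 = 1118 rad/s.
Step 2 — Component impedances:
  Z1: Z = 1/(jωC) = -j/(ω·C) = 0 - j1.523e+04 Ω
  Z2: Z = jωL = j·1118·0.00115 = 0 + j1.286 Ω
  Z3: Z = 1/(jωC) = -j/(ω·C) = 0 - j5623 Ω
  Z4: Z = R = 23.8 Ω
  Z5: Z = jωL = j·1118·0.00137 = 0 + j1.532 Ω
  Z6: Z = R = 184 Ω
Step 3 — Ladder network (open output): work backward from the far end, alternating series and parallel combinations. Z_in = 0 - j1.523e+04 Ω = 1.523e+04∠-90.0° Ω.

Z = 0 - j1.523e+04 Ω = 1.523e+04∠-90.0° Ω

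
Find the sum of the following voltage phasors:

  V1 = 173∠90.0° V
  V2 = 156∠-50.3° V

Step 1 — Convert each phasor to rectangular form:
  V1 = 173·(cos(90.0°) + j·sin(90.0°)) = 0 + j173 V
  V2 = 156·(cos(-50.3°) + j·sin(-50.3°)) = 99.65 - j120 V
Step 2 — Sum components: V_total = 99.65 + j52.97 V.
Step 3 — Convert to polar: |V_total| = 112.9 V, ∠V_total = 28.0°.

V_total = 112.9∠28.0° V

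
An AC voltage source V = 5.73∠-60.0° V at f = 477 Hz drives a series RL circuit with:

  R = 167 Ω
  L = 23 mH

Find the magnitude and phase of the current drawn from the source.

Step 1 — Angular frequency: ω = 2π·f = 2π·477 = 2997 rad/s.
Step 2 — Component impedances:
  R: Z = R = 167 Ω
  L: Z = jωL = j·2997·0.023 = 0 + j68.93 Ω
Step 3 — Series combination: Z_total = R + L = 167 + j68.93 Ω = 180.7∠22.4° Ω.
Step 4 — Source phasor: V = 5.73∠-60.0° V = 2.865 - j4.962 V.
Step 5 — Ohm's law: I = V / Z_total = (2.865 - j4.962) / (167 + j68.93) = 0.004178 - j0.03144 A.
Step 6 — Convert to polar: |I| = 0.03172 A, ∠I = -82.4°.

I = 0.03172∠-82.4° A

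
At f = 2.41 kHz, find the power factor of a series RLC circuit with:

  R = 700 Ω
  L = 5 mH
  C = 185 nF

Step 1 — Angular frequency: ω = 2π·f = 2π·2410 = 1.514e+04 rad/s.
Step 2 — Component impedances:
  R: Z = R = 700 Ω
  L: Z = jωL = j·1.514e+04·0.005 = 0 + j75.71 Ω
  C: Z = 1/(jωC) = -j/(ω·C) = 0 - j357 Ω
Step 3 — Series combination: Z_total = R + L + C = 700 - j281.3 Ω = 754.4∠-21.9° Ω.
Step 4 — Power factor: PF = cos(φ) = Re(Z)/|Z| = 700/754.4 = 0.9279.
Step 5 — Type: Im(Z) = -281.3 ⇒ leading (phase φ = -21.9°).

PF = 0.9279 (leading, φ = -21.9°)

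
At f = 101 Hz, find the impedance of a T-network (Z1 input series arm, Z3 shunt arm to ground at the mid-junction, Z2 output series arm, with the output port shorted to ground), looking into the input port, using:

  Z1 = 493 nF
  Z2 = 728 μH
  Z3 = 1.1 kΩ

Step 1 — Angular frequency: ω = 2π·f = 2π·101 = 634.6 rad/s.
Step 2 — Component impedances:
  Z1: Z = 1/(jωC) = -j/(ω·C) = 0 - j3196 Ω
  Z2: Z = jωL = j·634.6·0.000728 = 0 + j0.462 Ω
  Z3: Z = R = 1100 Ω
Step 3 — With the output port shorted to ground, the output series arm Z2 runs from the junction to ground; the shunt arm Z3 also runs from the junction to ground. They appear in parallel: Z3 || Z2 = 0.000194 + j0.462 Ω.
Step 4 — Series with input arm Z1: Z_in = Z1 + (Z3 || Z2) = 0.000194 - j3196 Ω = 3196∠-90.0° Ω.

Z = 0.000194 - j3196 Ω = 3196∠-90.0° Ω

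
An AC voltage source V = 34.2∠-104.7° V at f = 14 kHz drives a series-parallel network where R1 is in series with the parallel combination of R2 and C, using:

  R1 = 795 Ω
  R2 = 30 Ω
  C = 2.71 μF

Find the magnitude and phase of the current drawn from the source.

Step 1 — Angular frequency: ω = 2π·f = 2π·1.4e+04 = 8.796e+04 rad/s.
Step 2 — Component impedances:
  R1: Z = R = 795 Ω
  R2: Z = R = 30 Ω
  C: Z = 1/(jωC) = -j/(ω·C) = 0 - j4.195 Ω
Step 3 — Parallel branch: R2 || C = 1/(1/R2 + 1/C) = 0.5753 - j4.114 Ω.
Step 4 — Series with R1: Z_total = R1 + (R2 || C) = 795.6 - j4.114 Ω = 795.6∠-0.3° Ω.
Step 5 — Source phasor: V = 34.2∠-104.7° V = -8.679 - j33.08 V.
Step 6 — Ohm's law: I = V / Z_total = (-8.679 - j33.08) / (795.6 - j4.114) = -0.01069 - j0.04164 A.
Step 7 — Convert to polar: |I| = 0.04299 A, ∠I = -104.4°.

I = 0.04299∠-104.4° A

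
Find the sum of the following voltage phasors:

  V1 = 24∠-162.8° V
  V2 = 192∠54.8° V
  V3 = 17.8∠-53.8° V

Step 1 — Convert each phasor to rectangular form:
  V1 = 24·(cos(-162.8°) + j·sin(-162.8°)) = -22.93 - j7.097 V
  V2 = 192·(cos(54.8°) + j·sin(54.8°)) = 110.7 + j156.9 V
  V3 = 17.8·(cos(-53.8°) + j·sin(-53.8°)) = 10.51 - j14.36 V
Step 2 — Sum components: V_total = 98.26 + j135.4 V.
Step 3 — Convert to polar: |V_total| = 167.3 V, ∠V_total = 54.0°.

V_total = 167.3∠54.0° V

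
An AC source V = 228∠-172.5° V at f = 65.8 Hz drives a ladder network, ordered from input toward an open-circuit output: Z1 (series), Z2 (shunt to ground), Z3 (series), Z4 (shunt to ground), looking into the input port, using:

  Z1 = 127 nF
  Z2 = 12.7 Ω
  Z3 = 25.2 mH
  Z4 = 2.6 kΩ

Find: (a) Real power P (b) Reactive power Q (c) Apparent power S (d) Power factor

Step 1 — Angular frequency: ω = 2π·f = 2π·65.8 = 413.4 rad/s.
Step 2 — Component impedances:
  Z1: Z = 1/(jωC) = -j/(ω·C) = 0 - j1.905e+04 Ω
  Z2: Z = R = 12.7 Ω
  Z3: Z = jωL = j·413.4·0.0252 = 0 + j10.42 Ω
  Z4: Z = R = 2600 Ω
Step 3 — Ladder network (open output): work backward from the far end, alternating series and parallel combinations. Z_in = 12.64 - j1.905e+04 Ω = 1.905e+04∠-90.0° Ω.
Step 4 — Source phasor: V = 228∠-172.5° V = -226 - j29.76 V.
Step 5 — Current: I = V / Z = 0.001555 - j0.01187 A = 0.01197∠-82.5° A.
Step 6 — Complex power: S = V·I* = 0.001811 - j2.729 VA.
Step 7 — Real power: P = Re(S) = 0.001811 W.
Step 8 — Reactive power: Q = Im(S) = -2.729 VAR.
Step 9 — Apparent power: |S| = 2.729 VA.
Step 10 — Power factor: PF = P/|S| = 0.0006636 (leading).

(a) P = 0.001811 W  (b) Q = -2.729 VAR  (c) S = 2.729 VA  (d) PF = 0.0006636 (leading)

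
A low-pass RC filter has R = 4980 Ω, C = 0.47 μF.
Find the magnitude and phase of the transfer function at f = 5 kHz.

Step 1 — Angular frequency: ω = 2π·5000 = 3.142e+04 rad/s.
Step 2 — Transfer function: H(jω) = 1/(1 + jωRC).
Step 3 — Denominator: 1 + jωRC = 1 + j·3.142e+04·4980·4.7e-07 = 1 + j73.53.
Step 4 — H = 0.0001849 - j0.0136.
Step 5 — Magnitude: |H| = 0.0136 (-37.3 dB); phase: φ = -89.2°.

|H| = 0.0136 (-37.3 dB), φ = -89.2°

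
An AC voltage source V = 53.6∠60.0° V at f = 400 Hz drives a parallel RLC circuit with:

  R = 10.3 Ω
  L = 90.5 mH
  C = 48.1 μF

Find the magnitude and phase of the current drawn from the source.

Step 1 — Angular frequency: ω = 2π·f = 2π·400 = 2513 rad/s.
Step 2 — Component impedances:
  R: Z = R = 10.3 Ω
  L: Z = jωL = j·2513·0.0905 = 0 + j227.5 Ω
  C: Z = 1/(jωC) = -j/(ω·C) = 0 - j8.272 Ω
Step 3 — Parallel combination: 1/Z_total = 1/R + 1/L + 1/C; Z_total = 4.222 - j5.066 Ω = 6.594∠-50.2° Ω.
Step 4 — Source phasor: V = 53.6∠60.0° V = 26.8 + j46.42 V.
Step 5 — Ohm's law: I = V / Z_total = (26.8 + j46.42) / (4.222 - j5.066) = -2.805 + j7.629 A.
Step 6 — Convert to polar: |I| = 8.128 A, ∠I = 110.2°.

I = 8.128∠110.2° A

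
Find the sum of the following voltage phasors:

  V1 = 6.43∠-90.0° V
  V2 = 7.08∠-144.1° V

Step 1 — Convert each phasor to rectangular form:
  V1 = 6.43·(cos(-90.0°) + j·sin(-90.0°)) = 0 - j6.43 V
  V2 = 7.08·(cos(-144.1°) + j·sin(-144.1°)) = -5.735 - j4.152 V
Step 2 — Sum components: V_total = -5.735 - j10.58 V.
Step 3 — Convert to polar: |V_total| = 12.04 V, ∠V_total = -118.5°.

V_total = 12.04∠-118.5° V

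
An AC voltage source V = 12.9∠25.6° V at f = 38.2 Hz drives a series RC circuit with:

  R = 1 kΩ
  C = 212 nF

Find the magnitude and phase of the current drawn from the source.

Step 1 — Angular frequency: ω = 2π·f = 2π·38.2 = 240 rad/s.
Step 2 — Component impedances:
  R: Z = R = 1000 Ω
  C: Z = 1/(jωC) = -j/(ω·C) = 0 - j1.965e+04 Ω
Step 3 — Series combination: Z_total = R + C = 1000 - j1.965e+04 Ω = 1.968e+04∠-87.1° Ω.
Step 4 — Source phasor: V = 12.9∠25.6° V = 11.63 + j5.574 V.
Step 5 — Ohm's law: I = V / Z_total = (11.63 + j5.574) / (1000 - j1.965e+04) = -0.0002528 + j0.0006048 A.
Step 6 — Convert to polar: |I| = 0.0006556 A, ∠I = 112.7°.

I = 0.0006556∠112.7° A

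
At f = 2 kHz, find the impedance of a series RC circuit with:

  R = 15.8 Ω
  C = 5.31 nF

Step 1 — Angular frequency: ω = 2π·f = 2π·2000 = 1.257e+04 rad/s.
Step 2 — Component impedances:
  R: Z = R = 15.8 Ω
  C: Z = 1/(jωC) = -j/(ω·C) = 0 - j1.499e+04 Ω
Step 3 — Series combination: Z_total = R + C = 15.8 - j1.499e+04 Ω = 1.499e+04∠-89.9° Ω.

Z = 15.8 - j1.499e+04 Ω = 1.499e+04∠-89.9° Ω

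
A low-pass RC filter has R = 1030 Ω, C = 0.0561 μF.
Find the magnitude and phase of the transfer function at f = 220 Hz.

Step 1 — Angular frequency: ω = 2π·220 = 1382 rad/s.
Step 2 — Transfer function: H(jω) = 1/(1 + jωRC).
Step 3 — Denominator: 1 + jωRC = 1 + j·1382·1030·5.61e-08 = 1 + j0.07987.
Step 4 — H = 0.9937 - j0.07937.
Step 5 — Magnitude: |H| = 0.9968 (-0.0 dB); phase: φ = -4.6°.

|H| = 0.9968 (-0.0 dB), φ = -4.6°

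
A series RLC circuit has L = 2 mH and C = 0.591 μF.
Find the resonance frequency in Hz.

Step 1 — Resonance condition Im(Z)=0 gives ω₀ = 1/√(LC).
Step 2 — ω₀ = 1/√(0.002·5.91e-07) = 2.909e+04 rad/s.
Step 3 — f₀ = ω₀/(2π) = 4629 Hz.

f₀ = 4629 Hz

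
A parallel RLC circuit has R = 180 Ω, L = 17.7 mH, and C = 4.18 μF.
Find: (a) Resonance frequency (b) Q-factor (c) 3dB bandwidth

Step 1 — Resonance: ω₀ = 1/√(LC) = 1/√(0.0177·4.18e-06) = 3676 rad/s.
Step 2 — f₀ = ω₀/(2π) = 585.1 Hz.
Step 3 — Parallel Q: Q = R/(ω₀L) = 180/(3676·0.0177) = 2.766.
Step 4 — Bandwidth: Δω = ω₀/Q = 1329 rad/s; BW = Δω/(2π) = 211.5 Hz.

(a) f₀ = 585.1 Hz  (b) Q = 2.766  (c) BW = 211.5 Hz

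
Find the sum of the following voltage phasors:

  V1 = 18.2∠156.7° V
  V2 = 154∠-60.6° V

Step 1 — Convert each phasor to rectangular form:
  V1 = 18.2·(cos(156.7°) + j·sin(156.7°)) = -16.72 + j7.199 V
  V2 = 154·(cos(-60.6°) + j·sin(-60.6°)) = 75.6 - j134.2 V
Step 2 — Sum components: V_total = 58.88 - j127 V.
Step 3 — Convert to polar: |V_total| = 140 V, ∠V_total = -65.1°.

V_total = 140∠-65.1° V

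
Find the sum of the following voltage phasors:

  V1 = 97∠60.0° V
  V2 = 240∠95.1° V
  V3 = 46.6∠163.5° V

Step 1 — Convert each phasor to rectangular form:
  V1 = 97·(cos(60.0°) + j·sin(60.0°)) = 48.5 + j84 V
  V2 = 240·(cos(95.1°) + j·sin(95.1°)) = -21.33 + j239 V
  V3 = 46.6·(cos(163.5°) + j·sin(163.5°)) = -44.68 + j13.24 V
Step 2 — Sum components: V_total = -17.52 + j336.3 V.
Step 3 — Convert to polar: |V_total| = 336.7 V, ∠V_total = 93.0°.

V_total = 336.7∠93.0° V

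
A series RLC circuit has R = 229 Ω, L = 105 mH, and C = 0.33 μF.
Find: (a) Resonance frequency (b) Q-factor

Step 1 — Resonance condition Im(Z)=0 gives ω₀ = 1/√(LC).
Step 2 — ω₀ = 1/√(0.105·3.3e-07) = 5372 rad/s.
Step 3 — f₀ = ω₀/(2π) = 855 Hz.
Step 4 — Series Q: Q = ω₀L/R = 5372·0.105/229 = 2.463.

(a) f₀ = 855 Hz  (b) Q = 2.463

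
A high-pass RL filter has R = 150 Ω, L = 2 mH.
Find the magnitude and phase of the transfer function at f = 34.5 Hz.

Step 1 — Angular frequency: ω = 2π·34.5 = 216.8 rad/s.
Step 2 — Transfer function: H(jω) = jωL/(R + jωL).
Step 3 — Numerator jωL = j·0.4335; denominator R + jωL = 150 + j0.4335.
Step 4 — H = 8.354e-06 + j0.00289.
Step 5 — Magnitude: |H| = 0.00289 (-50.8 dB); phase: φ = 89.8°.

|H| = 0.00289 (-50.8 dB), φ = 89.8°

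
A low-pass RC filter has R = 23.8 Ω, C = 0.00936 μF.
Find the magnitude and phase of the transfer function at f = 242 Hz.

Step 1 — Angular frequency: ω = 2π·242 = 1521 rad/s.
Step 2 — Transfer function: H(jω) = 1/(1 + jωRC).
Step 3 — Denominator: 1 + jωRC = 1 + j·1521·23.8·9.36e-09 = 1 + j0.0003387.
Step 4 — H = 1 - j0.0003387.
Step 5 — Magnitude: |H| = 1 (-0.0 dB); phase: φ = -0.0°.

|H| = 1 (-0.0 dB), φ = -0.0°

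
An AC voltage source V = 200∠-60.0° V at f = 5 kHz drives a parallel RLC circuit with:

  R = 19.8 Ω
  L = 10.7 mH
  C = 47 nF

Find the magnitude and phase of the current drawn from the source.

Step 1 — Angular frequency: ω = 2π·f = 2π·5000 = 3.142e+04 rad/s.
Step 2 — Component impedances:
  R: Z = R = 19.8 Ω
  L: Z = jωL = j·3.142e+04·0.0107 = 0 + j336.2 Ω
  C: Z = 1/(jωC) = -j/(ω·C) = 0 - j677.3 Ω
Step 3 — Parallel combination: 1/Z_total = 1/R + 1/L + 1/C; Z_total = 19.78 + j0.5869 Ω = 19.79∠1.7° Ω.
Step 4 — Source phasor: V = 200∠-60.0° V = 100 - j173.2 V.
Step 5 — Ohm's law: I = V / Z_total = (100 - j173.2) / (19.78 + j0.5869) = 4.791 - j8.898 A.
Step 6 — Convert to polar: |I| = 10.11 A, ∠I = -61.7°.

I = 10.11∠-61.7° A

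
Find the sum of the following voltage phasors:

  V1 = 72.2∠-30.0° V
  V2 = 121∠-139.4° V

Step 1 — Convert each phasor to rectangular form:
  V1 = 72.2·(cos(-30.0°) + j·sin(-30.0°)) = 62.53 - j36.1 V
  V2 = 121·(cos(-139.4°) + j·sin(-139.4°)) = -91.87 - j78.74 V
Step 2 — Sum components: V_total = -29.34 - j114.8 V.
Step 3 — Convert to polar: |V_total| = 118.5 V, ∠V_total = -104.3°.

V_total = 118.5∠-104.3° V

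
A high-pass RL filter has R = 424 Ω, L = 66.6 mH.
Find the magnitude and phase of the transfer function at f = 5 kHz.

Step 1 — Angular frequency: ω = 2π·5000 = 3.142e+04 rad/s.
Step 2 — Transfer function: H(jω) = jωL/(R + jωL).
Step 3 — Numerator jωL = j·2092; denominator R + jωL = 424 + j2092.
Step 4 — H = 0.9606 + j0.1947.
Step 5 — Magnitude: |H| = 0.9801 (-0.2 dB); phase: φ = 11.5°.

|H| = 0.9801 (-0.2 dB), φ = 11.5°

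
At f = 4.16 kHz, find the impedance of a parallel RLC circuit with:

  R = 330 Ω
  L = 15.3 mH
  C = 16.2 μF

Step 1 — Angular frequency: ω = 2π·f = 2π·4160 = 2.614e+04 rad/s.
Step 2 — Component impedances:
  R: Z = R = 330 Ω
  L: Z = jωL = j·2.614e+04·0.0153 = 0 + j399.9 Ω
  C: Z = 1/(jωC) = -j/(ω·C) = 0 - j2.362 Ω
Step 3 — Parallel combination: 1/Z_total = 1/R + 1/L + 1/C; Z_total = 0.0171 - j2.376 Ω = 2.376∠-89.6° Ω.

Z = 0.0171 - j2.376 Ω = 2.376∠-89.6° Ω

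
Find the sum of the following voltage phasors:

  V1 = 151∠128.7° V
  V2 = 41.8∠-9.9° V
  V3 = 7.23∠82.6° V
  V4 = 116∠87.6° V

Step 1 — Convert each phasor to rectangular form:
  V1 = 151·(cos(128.7°) + j·sin(128.7°)) = -94.41 + j117.8 V
  V2 = 41.8·(cos(-9.9°) + j·sin(-9.9°)) = 41.18 - j7.187 V
  V3 = 7.23·(cos(82.6°) + j·sin(82.6°)) = 0.9312 + j7.17 V
  V4 = 116·(cos(87.6°) + j·sin(87.6°)) = 4.858 + j115.9 V
Step 2 — Sum components: V_total = -47.45 + j233.7 V.
Step 3 — Convert to polar: |V_total| = 238.5 V, ∠V_total = 101.5°.

V_total = 238.5∠101.5° V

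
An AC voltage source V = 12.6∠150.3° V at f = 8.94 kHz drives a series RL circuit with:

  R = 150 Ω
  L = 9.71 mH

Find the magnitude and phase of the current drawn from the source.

Step 1 — Angular frequency: ω = 2π·f = 2π·8940 = 5.617e+04 rad/s.
Step 2 — Component impedances:
  R: Z = R = 150 Ω
  L: Z = jωL = j·5.617e+04·0.00971 = 0 + j545.4 Ω
Step 3 — Series combination: Z_total = R + L = 150 + j545.4 Ω = 565.7∠74.6° Ω.
Step 4 — Source phasor: V = 12.6∠150.3° V = -10.94 + j6.243 V.
Step 5 — Ohm's law: I = V / Z_total = (-10.94 + j6.243) / (150 + j545.4) = 0.00551 + j0.02158 A.
Step 6 — Convert to polar: |I| = 0.02227 A, ∠I = 75.7°.

I = 0.02227∠75.7° A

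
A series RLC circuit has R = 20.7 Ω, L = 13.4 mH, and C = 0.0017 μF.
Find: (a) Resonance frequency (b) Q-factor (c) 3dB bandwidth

Step 1 — Resonance: ω₀ = 1/√(LC) = 1/√(0.0134·1.7e-09) = 2.095e+05 rad/s.
Step 2 — f₀ = ω₀/(2π) = 3.335e+04 Hz.
Step 3 — Series Q: Q = ω₀L/R = 2.095e+05·0.0134/20.7 = 135.6.
Step 4 — Bandwidth: Δω = ω₀/Q = 1545 rad/s; BW = Δω/(2π) = 245.9 Hz.

(a) f₀ = 3.335e+04 Hz  (b) Q = 135.6  (c) BW = 245.9 Hz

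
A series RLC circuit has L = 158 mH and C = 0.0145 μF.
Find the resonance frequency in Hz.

Step 1 — Resonance condition Im(Z)=0 gives ω₀ = 1/√(LC).
Step 2 — ω₀ = 1/√(0.158·1.45e-08) = 2.089e+04 rad/s.
Step 3 — f₀ = ω₀/(2π) = 3325 Hz.

f₀ = 3325 Hz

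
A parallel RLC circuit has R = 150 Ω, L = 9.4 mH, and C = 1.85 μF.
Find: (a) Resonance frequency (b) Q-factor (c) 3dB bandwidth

Step 1 — Resonance: ω₀ = 1/√(LC) = 1/√(0.0094·1.85e-06) = 7583 rad/s.
Step 2 — f₀ = ω₀/(2π) = 1207 Hz.
Step 3 — Parallel Q: Q = R/(ω₀L) = 150/(7583·0.0094) = 2.104.
Step 4 — Bandwidth: Δω = ω₀/Q = 3604 rad/s; BW = Δω/(2π) = 573.5 Hz.

(a) f₀ = 1207 Hz  (b) Q = 2.104  (c) BW = 573.5 Hz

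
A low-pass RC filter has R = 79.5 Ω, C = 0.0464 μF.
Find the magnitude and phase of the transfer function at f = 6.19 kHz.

Step 1 — Angular frequency: ω = 2π·6190 = 3.889e+04 rad/s.
Step 2 — Transfer function: H(jω) = 1/(1 + jωRC).
Step 3 — Denominator: 1 + jωRC = 1 + j·3.889e+04·79.5·4.64e-08 = 1 + j0.1435.
Step 4 — H = 0.9798 - j0.1406.
Step 5 — Magnitude: |H| = 0.9899 (-0.1 dB); phase: φ = -8.2°.

|H| = 0.9899 (-0.1 dB), φ = -8.2°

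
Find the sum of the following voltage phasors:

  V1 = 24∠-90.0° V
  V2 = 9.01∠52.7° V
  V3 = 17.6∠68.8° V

Step 1 — Convert each phasor to rectangular form:
  V1 = 24·(cos(-90.0°) + j·sin(-90.0°)) = 0 - j24 V
  V2 = 9.01·(cos(52.7°) + j·sin(52.7°)) = 5.46 + j7.167 V
  V3 = 17.6·(cos(68.8°) + j·sin(68.8°)) = 6.365 + j16.41 V
Step 2 — Sum components: V_total = 11.82 - j0.4239 V.
Step 3 — Convert to polar: |V_total| = 11.83 V, ∠V_total = -2.1°.

V_total = 11.83∠-2.1° V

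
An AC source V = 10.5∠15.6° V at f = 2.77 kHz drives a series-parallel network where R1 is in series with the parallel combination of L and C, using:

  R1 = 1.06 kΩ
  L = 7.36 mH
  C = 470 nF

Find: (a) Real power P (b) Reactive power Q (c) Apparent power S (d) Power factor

Step 1 — Angular frequency: ω = 2π·f = 2π·2770 = 1.74e+04 rad/s.
Step 2 — Component impedances:
  R1: Z = R = 1060 Ω
  L: Z = jωL = j·1.74e+04·0.00736 = 0 + j128.1 Ω
  C: Z = 1/(jωC) = -j/(ω·C) = 0 - j122.2 Ω
Step 3 — Parallel branch: L || C = 1/(1/L + 1/C) = 0 - j2678 Ω.
Step 4 — Series with R1: Z_total = R1 + (L || C) = 1060 - j2678 Ω = 2880∠-68.4° Ω.
Step 5 — Source phasor: V = 10.5∠15.6° V = 10.11 + j2.824 V.
Step 6 — Current: I = V / Z = 0.000381 + j0.003626 A = 0.003646∠84.0° A.
Step 7 — Complex power: S = V·I* = 0.01409 - j0.0356 VA.
Step 8 — Real power: P = Re(S) = 0.01409 W.
Step 9 — Reactive power: Q = Im(S) = -0.0356 VAR.
Step 10 — Apparent power: |S| = 0.03828 VA.
Step 11 — Power factor: PF = P/|S| = 0.3681 (leading).

(a) P = 0.01409 W  (b) Q = -0.0356 VAR  (c) S = 0.03828 VA  (d) PF = 0.3681 (leading)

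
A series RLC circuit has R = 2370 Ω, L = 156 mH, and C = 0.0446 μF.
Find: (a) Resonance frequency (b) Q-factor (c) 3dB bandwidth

Step 1 — Resonance condition Im(Z)=0 gives ω₀ = 1/√(LC).
Step 2 — ω₀ = 1/√(0.156·4.46e-08) = 1.199e+04 rad/s.
Step 3 — f₀ = ω₀/(2π) = 1908 Hz.
Step 4 — Series Q: Q = ω₀L/R = 1.199e+04·0.156/2370 = 0.7891.
Step 5 — 3dB bandwidth: Δω = ω₀/Q = 1.519e+04 rad/s; BW = Δω/(2π) = 2418 Hz.

(a) f₀ = 1908 Hz  (b) Q = 0.7891  (c) BW = 2418 Hz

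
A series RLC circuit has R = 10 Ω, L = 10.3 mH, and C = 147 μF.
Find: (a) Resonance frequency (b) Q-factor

Step 1 — Resonance condition Im(Z)=0 gives ω₀ = 1/√(LC).
Step 2 — ω₀ = 1/√(0.0103·0.000147) = 812.7 rad/s.
Step 3 — f₀ = ω₀/(2π) = 129.3 Hz.
Step 4 — Series Q: Q = ω₀L/R = 812.7·0.0103/10 = 0.8371.

(a) f₀ = 129.3 Hz  (b) Q = 0.8371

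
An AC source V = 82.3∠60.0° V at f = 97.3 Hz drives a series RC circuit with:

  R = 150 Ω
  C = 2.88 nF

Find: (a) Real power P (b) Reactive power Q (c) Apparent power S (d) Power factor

Step 1 — Angular frequency: ω = 2π·f = 2π·97.3 = 611.4 rad/s.
Step 2 — Component impedances:
  R: Z = R = 150 Ω
  C: Z = 1/(jωC) = -j/(ω·C) = 0 - j5.68e+05 Ω
Step 3 — Series combination: Z_total = R + C = 150 - j5.68e+05 Ω = 5.68e+05∠-90.0° Ω.
Step 4 — Source phasor: V = 82.3∠60.0° V = 41.15 + j71.27 V.
Step 5 — Current: I = V / Z = -0.0001255 + j7.249e-05 A = 0.0001449∠150.0° A.
Step 6 — Complex power: S = V·I* = 3.15e-06 - j0.01193 VA.
Step 7 — Real power: P = Re(S) = 3.15e-06 W.
Step 8 — Reactive power: Q = Im(S) = -0.01193 VAR.
Step 9 — Apparent power: |S| = 0.01193 VA.
Step 10 — Power factor: PF = P/|S| = 0.0002641 (leading).

(a) P = 3.15e-06 W  (b) Q = -0.01193 VAR  (c) S = 0.01193 VA  (d) PF = 0.0002641 (leading)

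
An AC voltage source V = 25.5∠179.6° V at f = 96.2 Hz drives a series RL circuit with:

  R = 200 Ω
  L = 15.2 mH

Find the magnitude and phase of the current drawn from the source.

Step 1 — Angular frequency: ω = 2π·f = 2π·96.2 = 604.4 rad/s.
Step 2 — Component impedances:
  R: Z = R = 200 Ω
  L: Z = jωL = j·604.4·0.0152 = 0 + j9.188 Ω
Step 3 — Series combination: Z_total = R + L = 200 + j9.188 Ω = 200.2∠2.6° Ω.
Step 4 — Source phasor: V = 25.5∠179.6° V = -25.5 + j0.178 V.
Step 5 — Ohm's law: I = V / Z_total = (-25.5 + j0.178) / (200 + j9.188) = -0.1272 + j0.006733 A.
Step 6 — Convert to polar: |I| = 0.1274 A, ∠I = 177.0°.

I = 0.1274∠177.0° A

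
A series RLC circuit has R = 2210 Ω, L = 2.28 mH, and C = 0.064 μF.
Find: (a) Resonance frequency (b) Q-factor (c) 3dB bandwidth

Step 1 — Resonance: ω₀ = 1/√(LC) = 1/√(0.00228·6.4e-08) = 8.278e+04 rad/s.
Step 2 — f₀ = ω₀/(2π) = 1.318e+04 Hz.
Step 3 — Series Q: Q = ω₀L/R = 8.278e+04·0.00228/2210 = 0.08541.
Step 4 — Bandwidth: Δω = ω₀/Q = 9.693e+05 rad/s; BW = Δω/(2π) = 1.543e+05 Hz.

(a) f₀ = 1.318e+04 Hz  (b) Q = 0.08541  (c) BW = 1.543e+05 Hz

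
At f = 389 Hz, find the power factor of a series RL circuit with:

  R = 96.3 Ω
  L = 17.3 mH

Step 1 — Angular frequency: ω = 2π·f = 2π·389 = 2444 rad/s.
Step 2 — Component impedances:
  R: Z = R = 96.3 Ω
  L: Z = jωL = j·2444·0.0173 = 0 + j42.28 Ω
Step 3 — Series combination: Z_total = R + L = 96.3 + j42.28 Ω = 105.2∠23.7° Ω.
Step 4 — Power factor: PF = cos(φ) = Re(Z)/|Z| = 96.3/105.174 = 0.9156.
Step 5 — Type: Im(Z) = 42.28 ⇒ lagging (phase φ = 23.7°).

PF = 0.9156 (lagging, φ = 23.7°)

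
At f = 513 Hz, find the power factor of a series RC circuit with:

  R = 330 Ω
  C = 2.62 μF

Step 1 — Angular frequency: ω = 2π·f = 2π·513 = 3223 rad/s.
Step 2 — Component impedances:
  R: Z = R = 330 Ω
  C: Z = 1/(jωC) = -j/(ω·C) = 0 - j118.4 Ω
Step 3 — Series combination: Z_total = R + C = 330 - j118.4 Ω = 350.6∠-19.7° Ω.
Step 4 — Power factor: PF = cos(φ) = Re(Z)/|Z| = 330/350.6 = 0.9412.
Step 5 — Type: Im(Z) = -118.4 ⇒ leading (phase φ = -19.7°).

PF = 0.9412 (leading, φ = -19.7°)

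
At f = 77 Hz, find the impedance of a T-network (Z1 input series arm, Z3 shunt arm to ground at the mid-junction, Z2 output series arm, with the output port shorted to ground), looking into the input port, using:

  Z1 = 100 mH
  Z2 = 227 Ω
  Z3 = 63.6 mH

Step 1 — Angular frequency: ω = 2π·f = 2π·77 = 483.8 rad/s.
Step 2 — Component impedances:
  Z1: Z = jωL = j·483.8·0.1 = 0 + j48.38 Ω
  Z2: Z = R = 227 Ω
  Z3: Z = jωL = j·483.8·0.0636 = 0 + j30.77 Ω
Step 3 — With the output port shorted to ground, the output series arm Z2 runs from the junction to ground; the shunt arm Z3 also runs from the junction to ground. They appear in parallel: Z3 || Z2 = 4.096 + j30.21 Ω.
Step 4 — Series with input arm Z1: Z_in = Z1 + (Z3 || Z2) = 4.096 + j78.6 Ω = 78.7∠87.0° Ω.

Z = 4.096 + j78.6 Ω = 78.7∠87.0° Ω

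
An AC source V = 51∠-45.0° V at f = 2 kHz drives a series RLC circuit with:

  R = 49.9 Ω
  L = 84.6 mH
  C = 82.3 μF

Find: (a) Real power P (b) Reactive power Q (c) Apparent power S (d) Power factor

Step 1 — Angular frequency: ω = 2π·f = 2π·2000 = 1.257e+04 rad/s.
Step 2 — Component impedances:
  R: Z = R = 49.9 Ω
  L: Z = jωL = j·1.257e+04·0.0846 = 0 + j1063 Ω
  C: Z = 1/(jωC) = -j/(ω·C) = 0 - j0.9669 Ω
Step 3 — Series combination: Z_total = R + L + C = 49.9 + j1062 Ω = 1063∠87.3° Ω.
Step 4 — Source phasor: V = 51∠-45.0° V = 36.06 - j36.06 V.
Step 5 — Current: I = V / Z = -0.03229 - j0.03547 A = 0.04796∠-132.3° A.
Step 6 — Complex power: S = V·I* = 0.1148 + j2.443 VA.
Step 7 — Real power: P = Re(S) = 0.1148 W.
Step 8 — Reactive power: Q = Im(S) = 2.443 VAR.
Step 9 — Apparent power: |S| = 2.446 VA.
Step 10 — Power factor: PF = P/|S| = 0.04693 (lagging).

(a) P = 0.1148 W  (b) Q = 2.443 VAR  (c) S = 2.446 VA  (d) PF = 0.04693 (lagging)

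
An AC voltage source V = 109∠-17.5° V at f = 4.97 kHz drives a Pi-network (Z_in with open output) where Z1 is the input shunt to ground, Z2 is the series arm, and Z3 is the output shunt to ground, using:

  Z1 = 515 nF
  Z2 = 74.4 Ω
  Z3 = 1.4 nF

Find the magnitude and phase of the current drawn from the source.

Step 1 — Angular frequency: ω = 2π·f = 2π·4970 = 3.123e+04 rad/s.
Step 2 — Component impedances:
  Z1: Z = 1/(jωC) = -j/(ω·C) = 0 - j62.18 Ω
  Z2: Z = R = 74.4 Ω
  Z3: Z = 1/(jωC) = -j/(ω·C) = 0 - j2.287e+04 Ω
Step 3 — With open output, the series arm Z2 and the output shunt Z3 appear in series to ground: Z2 + Z3 = 74.4 - j2.287e+04 Ω.
Step 4 — Parallel with input shunt Z1: Z_in = Z1 || (Z2 + Z3) = 0.0005468 - j62.01 Ω = 62.01∠-90.0° Ω.
Step 5 — Source phasor: V = 109∠-17.5° V = 104 - j32.78 V.
Step 6 — Ohm's law: I = V / Z_total = (104 - j32.78) / (0.0005468 - j62.01) = 0.5286 + j1.676 A.
Step 7 — Convert to polar: |I| = 1.758 A, ∠I = 72.5°.

I = 1.758∠72.5° A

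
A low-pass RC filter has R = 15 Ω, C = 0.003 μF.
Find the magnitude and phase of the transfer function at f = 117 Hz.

Step 1 — Angular frequency: ω = 2π·117 = 735.1 rad/s.
Step 2 — Transfer function: H(jω) = 1/(1 + jωRC).
Step 3 — Denominator: 1 + jωRC = 1 + j·735.1·15·3e-09 = 1 + j3.308e-05.
Step 4 — H = 1 - j3.308e-05.
Step 5 — Magnitude: |H| = 1 (-0.0 dB); phase: φ = -0.0°.

|H| = 1 (-0.0 dB), φ = -0.0°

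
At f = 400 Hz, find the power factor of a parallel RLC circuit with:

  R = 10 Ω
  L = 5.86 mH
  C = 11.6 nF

Step 1 — Angular frequency: ω = 2π·f = 2π·400 = 2513 rad/s.
Step 2 — Component impedances:
  R: Z = R = 10 Ω
  L: Z = jωL = j·2513·0.00586 = 0 + j14.73 Ω
  C: Z = 1/(jωC) = -j/(ω·C) = 0 - j3.43e+04 Ω
Step 3 — Parallel combination: 1/Z_total = 1/R + 1/L + 1/C; Z_total = 6.846 + j4.647 Ω = 8.274∠34.2° Ω.
Step 4 — Power factor: PF = cos(φ) = Re(Z)/|Z| = 6.846/8.274 = 0.8274.
Step 5 — Type: Im(Z) = 4.647 ⇒ lagging (phase φ = 34.2°).

PF = 0.8274 (lagging, φ = 34.2°)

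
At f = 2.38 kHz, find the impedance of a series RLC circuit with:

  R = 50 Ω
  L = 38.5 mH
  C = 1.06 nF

Step 1 — Angular frequency: ω = 2π·f = 2π·2380 = 1.495e+04 rad/s.
Step 2 — Component impedances:
  R: Z = R = 50 Ω
  L: Z = jωL = j·1.495e+04·0.0385 = 0 + j575.7 Ω
  C: Z = 1/(jωC) = -j/(ω·C) = 0 - j6.309e+04 Ω
Step 3 — Series combination: Z_total = R + L + C = 50 - j6.251e+04 Ω = 6.251e+04∠-90.0° Ω.

Z = 50 - j6.251e+04 Ω = 6.251e+04∠-90.0° Ω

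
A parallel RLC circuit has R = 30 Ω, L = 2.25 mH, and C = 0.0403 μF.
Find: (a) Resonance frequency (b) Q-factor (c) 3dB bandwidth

Step 1 — Resonance: ω₀ = 1/√(LC) = 1/√(0.00225·4.03e-08) = 1.05e+05 rad/s.
Step 2 — f₀ = ω₀/(2π) = 1.671e+04 Hz.
Step 3 — Parallel Q: Q = R/(ω₀L) = 30/(1.05e+05·0.00225) = 0.127.
Step 4 — Bandwidth: Δω = ω₀/Q = 8.271e+05 rad/s; BW = Δω/(2π) = 1.316e+05 Hz.

(a) f₀ = 1.671e+04 Hz  (b) Q = 0.127  (c) BW = 1.316e+05 Hz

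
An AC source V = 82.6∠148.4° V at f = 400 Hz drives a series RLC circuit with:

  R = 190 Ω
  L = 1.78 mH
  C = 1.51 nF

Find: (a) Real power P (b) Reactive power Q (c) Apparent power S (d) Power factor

Step 1 — Angular frequency: ω = 2π·f = 2π·400 = 2513 rad/s.
Step 2 — Component impedances:
  R: Z = R = 190 Ω
  L: Z = jωL = j·2513·0.00178 = 0 + j4.474 Ω
  C: Z = 1/(jωC) = -j/(ω·C) = 0 - j2.635e+05 Ω
Step 3 — Series combination: Z_total = R + L + C = 190 - j2.635e+05 Ω = 2.635e+05∠-90.0° Ω.
Step 4 — Source phasor: V = 82.6∠148.4° V = -70.35 + j43.28 V.
Step 5 — Current: I = V / Z = -0.0001644 - j0.0002669 A = 0.0003135∠-121.6° A.
Step 6 — Complex power: S = V·I* = 1.867e-05 - j0.02589 VA.
Step 7 — Real power: P = Re(S) = 1.867e-05 W.
Step 8 — Reactive power: Q = Im(S) = -0.02589 VAR.
Step 9 — Apparent power: |S| = 0.02589 VA.
Step 10 — Power factor: PF = P/|S| = 0.0007211 (leading).

(a) P = 1.867e-05 W  (b) Q = -0.02589 VAR  (c) S = 0.02589 VA  (d) PF = 0.0007211 (leading)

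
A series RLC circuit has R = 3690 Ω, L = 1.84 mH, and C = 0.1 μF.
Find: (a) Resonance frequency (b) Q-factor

Step 1 — Resonance condition Im(Z)=0 gives ω₀ = 1/√(LC).
Step 2 — ω₀ = 1/√(0.00184·1e-07) = 7.372e+04 rad/s.
Step 3 — f₀ = ω₀/(2π) = 1.173e+04 Hz.
Step 4 — Series Q: Q = ω₀L/R = 7.372e+04·0.00184/3690 = 0.03676.

(a) f₀ = 1.173e+04 Hz  (b) Q = 0.03676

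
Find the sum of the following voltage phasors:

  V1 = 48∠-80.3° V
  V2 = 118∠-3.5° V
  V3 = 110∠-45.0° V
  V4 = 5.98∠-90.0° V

Step 1 — Convert each phasor to rectangular form:
  V1 = 48·(cos(-80.3°) + j·sin(-80.3°)) = 8.087 - j47.31 V
  V2 = 118·(cos(-3.5°) + j·sin(-3.5°)) = 117.8 - j7.204 V
  V3 = 110·(cos(-45.0°) + j·sin(-45.0°)) = 77.78 - j77.78 V
  V4 = 5.98·(cos(-90.0°) + j·sin(-90.0°)) = 0 - j5.98 V
Step 2 — Sum components: V_total = 203.6 - j138.3 V.
Step 3 — Convert to polar: |V_total| = 246.2 V, ∠V_total = -34.2°.

V_total = 246.2∠-34.2° V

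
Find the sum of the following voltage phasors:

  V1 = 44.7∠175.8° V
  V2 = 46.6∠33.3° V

Step 1 — Convert each phasor to rectangular form:
  V1 = 44.7·(cos(175.8°) + j·sin(175.8°)) = -44.58 + j3.274 V
  V2 = 46.6·(cos(33.3°) + j·sin(33.3°)) = 38.95 + j25.58 V
Step 2 — Sum components: V_total = -5.631 + j28.86 V.
Step 3 — Convert to polar: |V_total| = 29.4 V, ∠V_total = 101.0°.

V_total = 29.4∠101.0° V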